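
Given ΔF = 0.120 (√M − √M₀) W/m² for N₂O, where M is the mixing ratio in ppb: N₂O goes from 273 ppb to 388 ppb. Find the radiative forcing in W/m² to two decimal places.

ΔF = 0.38 W/m²

N₂O: 0.120 × (√388 − √273) = 0.120 × (19.6977 − 16.5227) = 0.120 × 3.1750 = 0.3810 W/m².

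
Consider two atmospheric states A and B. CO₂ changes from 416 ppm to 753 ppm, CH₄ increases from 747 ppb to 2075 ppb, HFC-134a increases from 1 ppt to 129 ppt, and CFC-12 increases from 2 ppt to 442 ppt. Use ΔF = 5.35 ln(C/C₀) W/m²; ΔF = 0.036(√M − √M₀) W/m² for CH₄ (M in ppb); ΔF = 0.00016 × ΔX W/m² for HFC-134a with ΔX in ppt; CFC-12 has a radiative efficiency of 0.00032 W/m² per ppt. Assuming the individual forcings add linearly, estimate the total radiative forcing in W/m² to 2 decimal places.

ΔF = 3.99 W/m²

CO₂: 5.35 × ln(753/416) = 5.35 × ln(1.81010) = 5.35 × 0.59338 = 3.1746 W/m².
CH₄: 0.036 × (√2075 − √747) = 0.036 × (45.5522 − 27.3313) = 0.036 × 18.2209 = 0.6560 W/m².
HFC-134a: ΔF = 0.00016 × (129 − 1) = 0.00016 × 128 = 0.0205 W/m².
CFC-12: ΔF = 0.00032 × (442 − 2) = 0.00032 × 440 = 0.1408 W/m².
Total ΔF = 3.1746 + 0.6560 + 0.0205 + 0.1408 = 3.9919 W/m².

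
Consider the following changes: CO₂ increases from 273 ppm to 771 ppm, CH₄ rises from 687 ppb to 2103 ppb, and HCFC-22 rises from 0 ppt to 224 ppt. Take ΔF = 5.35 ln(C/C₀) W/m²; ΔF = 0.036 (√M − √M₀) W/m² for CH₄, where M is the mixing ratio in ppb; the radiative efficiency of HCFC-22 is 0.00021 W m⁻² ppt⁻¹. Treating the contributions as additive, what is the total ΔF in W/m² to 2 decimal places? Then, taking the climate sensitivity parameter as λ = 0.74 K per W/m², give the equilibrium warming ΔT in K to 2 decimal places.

ΔF = 6.31 W/m²; ΔT = 4.67 K

CO₂: 5.35 × ln(771/273) = 5.35 × ln(2.82418) = 5.35 × 1.03822 = 5.5545 W/m².
CH₄: 0.036 × (√2103 − √687) = 0.036 × (45.8585 − 26.2107) = 0.036 × 19.6478 = 0.7073 W/m².
HCFC-22: ΔF = 0.00021 × (224 − 0) = 0.00021 × 224 = 0.0470 W/m².
Total ΔF = 5.5545 + 0.7073 + 0.0470 = 6.3088 W/m².
ΔT = λ ΔF = 0.74 × 6.31 = 4.6694 K.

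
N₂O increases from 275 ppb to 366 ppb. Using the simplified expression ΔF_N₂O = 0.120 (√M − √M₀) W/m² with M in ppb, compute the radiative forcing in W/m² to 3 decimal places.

ΔF = 0.306 W/m²

N₂O: 0.120 × (√366 − √275) = 0.120 × (19.1311 − 16.5831) = 0.120 × 2.5480 = 0.3058 W/m².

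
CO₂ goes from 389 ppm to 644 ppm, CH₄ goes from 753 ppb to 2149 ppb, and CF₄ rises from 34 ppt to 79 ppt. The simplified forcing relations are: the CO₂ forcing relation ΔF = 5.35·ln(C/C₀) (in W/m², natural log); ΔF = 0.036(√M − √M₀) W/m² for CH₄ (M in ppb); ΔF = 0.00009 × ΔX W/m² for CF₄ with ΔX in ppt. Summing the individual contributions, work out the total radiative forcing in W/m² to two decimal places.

ΔF = 3.38 W/m²

CO₂: 5.35 × ln(644/389) = 5.35 × ln(1.65553) = 5.35 × 0.50412 = 2.6970 W/m².
CH₄: 0.036 × (√2149 − √753) = 0.036 × (46.3573 − 27.4408) = 0.036 × 18.9165 = 0.6810 W/m².
CF₄: ΔF = 0.00009 × (79 − 34) = 0.00009 × 45 = 0.0041 W/m².
Total ΔF = 2.6970 + 0.6810 + 0.0041 = 3.3821 W/m².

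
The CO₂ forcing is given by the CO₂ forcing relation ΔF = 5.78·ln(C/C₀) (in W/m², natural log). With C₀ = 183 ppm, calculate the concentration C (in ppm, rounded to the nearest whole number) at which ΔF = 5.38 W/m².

Set 5.78 ln(C/183) = 5.38, so ln(C/183) = 5.38/5.78 = 0.93080.
Then C/183 = e^0.93080 = 2.53654, giving C = 183 × 2.53654 = 464.19 ppm.

C ≈ 464 ppm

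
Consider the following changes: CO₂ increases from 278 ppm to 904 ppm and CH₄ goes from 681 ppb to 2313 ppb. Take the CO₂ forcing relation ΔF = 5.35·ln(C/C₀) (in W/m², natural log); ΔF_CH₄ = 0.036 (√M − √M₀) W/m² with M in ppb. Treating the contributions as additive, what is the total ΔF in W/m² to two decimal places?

ΔF = 7.10 W/m²

CO₂: 5.35 × ln(904/278) = 5.35 × ln(3.25180) = 5.35 × 1.17921 = 6.3088 W/m².
CH₄: 0.036 × (√2313 − √681) = 0.036 × (48.0937 − 26.0960) = 0.036 × 21.9977 = 0.7919 W/m².
Total ΔF = 6.3088 + 0.7919 = 7.1007 W/m².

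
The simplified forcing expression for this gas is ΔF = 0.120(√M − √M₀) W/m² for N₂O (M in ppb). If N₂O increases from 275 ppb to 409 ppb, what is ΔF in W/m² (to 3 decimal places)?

ΔF = 0.437 W/m²

N₂O: 0.120 × (√409 − √275) = 0.120 × (20.2237 − 16.5831) = 0.120 × 3.6406 = 0.4369 W/m².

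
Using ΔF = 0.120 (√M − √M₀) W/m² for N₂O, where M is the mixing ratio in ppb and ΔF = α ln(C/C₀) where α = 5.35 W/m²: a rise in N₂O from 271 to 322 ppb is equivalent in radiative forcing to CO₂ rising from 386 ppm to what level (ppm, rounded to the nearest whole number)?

C ≈ 399 ppm

N₂O forcing: 0.120 × (√322 − √271) = 0.120 × (17.9444 − 16.4621) = 0.120 × 1.4823 = 0.17788 W/m².
Set 5.35 ln(C/386) = 0.17788: ln(C/386) = 0.17788/5.35 = 0.03325, so C = 386 × e^0.03325 = 386 × 1.03381 = 399.05 ppm.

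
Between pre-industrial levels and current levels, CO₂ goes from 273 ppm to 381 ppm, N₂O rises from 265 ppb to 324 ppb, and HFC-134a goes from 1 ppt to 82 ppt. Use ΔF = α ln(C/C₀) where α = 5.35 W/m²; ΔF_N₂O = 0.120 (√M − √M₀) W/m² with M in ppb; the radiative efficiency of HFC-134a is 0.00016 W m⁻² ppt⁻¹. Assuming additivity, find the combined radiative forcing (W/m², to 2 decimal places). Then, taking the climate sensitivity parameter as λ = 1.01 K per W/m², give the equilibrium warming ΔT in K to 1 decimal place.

ΔF = 2.00 W/m²; ΔT = 2.0 K

CO₂: 5.35 × ln(381/273) = 5.35 × ln(1.39560) = 5.35 × 0.33332 = 1.7833 W/m².
N₂O: 0.120 × (√324 − √265) = 0.120 × (18.0000 − 16.2788) = 0.120 × 1.7212 = 0.2065 W/m².
HFC-134a: ΔF = 0.00016 × (82 − 1) = 0.00016 × 81 = 0.0130 W/m².
Total ΔF = 1.7833 + 0.2065 + 0.0130 = 2.0028 W/m².
ΔT = λ ΔF = 1.01 × 2.00 = 2.0200 K.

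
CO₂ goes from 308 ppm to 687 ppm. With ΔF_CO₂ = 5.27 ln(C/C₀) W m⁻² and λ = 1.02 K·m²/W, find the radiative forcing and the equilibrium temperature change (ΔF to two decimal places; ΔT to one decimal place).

CO₂: 5.27 × ln(687/308) = 5.27 × ln(2.23052) = 5.27 × 0.80223 = 4.2278 W/m².
ΔT = λ ΔF = 1.02 × 4.23 = 4.3146 K.

ΔF = 4.23 W/m²; ΔT = 4.3 K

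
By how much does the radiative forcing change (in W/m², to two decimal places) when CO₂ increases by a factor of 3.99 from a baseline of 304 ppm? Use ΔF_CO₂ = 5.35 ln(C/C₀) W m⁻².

ΔF = 7.40 W/m²

Because the forcing depends only on the ratio C/C₀, the initial concentration does not enter.
ΔF = 5.35 × ln(3.99) = 5.35 × 1.38379 = 7.4033 W/m².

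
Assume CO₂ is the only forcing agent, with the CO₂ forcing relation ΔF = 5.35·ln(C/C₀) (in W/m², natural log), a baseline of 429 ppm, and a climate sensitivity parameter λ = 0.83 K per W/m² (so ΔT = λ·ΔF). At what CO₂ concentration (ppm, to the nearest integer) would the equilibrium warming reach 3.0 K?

Required forcing: ΔF = ΔT/λ = 3.0/0.83 = 3.6145 W/m².
Then ln(C/429) = ΔF/5.35 = 3.6145/5.35 = 0.67561.
So C = 429 × e^0.67561 = 429 × 1.96523 = 843.08 ppm.

C ≈ 843 ppm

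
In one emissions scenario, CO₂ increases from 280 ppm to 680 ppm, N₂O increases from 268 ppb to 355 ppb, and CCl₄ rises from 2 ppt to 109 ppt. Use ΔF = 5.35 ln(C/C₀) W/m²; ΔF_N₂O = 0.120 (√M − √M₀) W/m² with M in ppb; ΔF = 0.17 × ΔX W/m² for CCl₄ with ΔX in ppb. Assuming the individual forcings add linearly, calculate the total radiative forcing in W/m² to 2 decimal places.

CO₂: 5.35 × ln(680/280) = 5.35 × ln(2.42857) = 5.35 × 0.88730 = 4.7471 W/m².
N₂O: 0.120 × (√355 − √268) = 0.120 × (18.8414 − 16.3707) = 0.120 × 2.4707 = 0.2965 W/m².
CCl₄: Δ = 109 − 2 = 107 ppt = 0.107 ppb; ΔF = 0.17 × 0.107 = 0.0182 W/m².
Total ΔF = 4.7471 + 0.2965 + 0.0182 = 5.0618 W/m².

ΔF = 5.06 W/m²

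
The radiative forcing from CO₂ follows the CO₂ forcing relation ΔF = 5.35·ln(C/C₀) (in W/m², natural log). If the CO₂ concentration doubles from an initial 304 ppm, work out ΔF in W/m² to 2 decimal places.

ΔF = 3.71 W/m²

ΔF = 5.35 × ln(2) = 5.35 × 0.69315 = 3.7084 W/m².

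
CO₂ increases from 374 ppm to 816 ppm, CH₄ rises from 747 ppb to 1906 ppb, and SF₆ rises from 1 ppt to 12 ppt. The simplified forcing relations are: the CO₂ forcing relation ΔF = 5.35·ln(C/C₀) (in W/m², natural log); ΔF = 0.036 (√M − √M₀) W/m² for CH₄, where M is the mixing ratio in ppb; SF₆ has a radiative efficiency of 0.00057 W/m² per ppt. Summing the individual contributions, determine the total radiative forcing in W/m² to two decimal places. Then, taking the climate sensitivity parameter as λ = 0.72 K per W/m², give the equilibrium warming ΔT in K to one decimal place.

ΔF = 4.77 W/m²; ΔT = 3.4 K

CO₂: 5.35 × ln(816/374) = 5.35 × ln(2.18182) = 5.35 × 0.78016 = 4.1739 W/m².
CH₄: 0.036 × (√1906 − √747) = 0.036 × (43.6578 − 27.3313) = 0.036 × 16.3265 = 0.5878 W/m².
SF₆: ΔF = 0.00057 × (12 − 1) = 0.00057 × 11 = 0.0063 W/m².
Total ΔF = 4.1739 + 0.5878 + 0.0063 = 4.7680 W/m².
ΔT = λ ΔF = 0.72 × 4.77 = 3.4344 K.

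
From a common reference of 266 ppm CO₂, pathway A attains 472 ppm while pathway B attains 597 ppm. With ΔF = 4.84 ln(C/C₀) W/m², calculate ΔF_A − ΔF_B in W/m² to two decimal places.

ΔF_A − ΔF_B = -1.14 W/m²

ΔF_A = 4.84 ln(472/266) = 4.84 × 0.57348 = 2.7756 W/m².
ΔF_B = 4.84 ln(597/266) = 4.84 × 0.80842 = 3.9128 W/m².
Difference: 2.7756 − 3.9128 = -1.1372 W/m².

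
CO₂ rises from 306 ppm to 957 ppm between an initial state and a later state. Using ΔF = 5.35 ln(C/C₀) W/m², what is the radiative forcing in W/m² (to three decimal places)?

ΔF = 6.100 W/m²

CO₂: 5.35 × ln(957/306) = 5.35 × ln(3.12745) = 5.35 × 1.14022 = 6.1002 W/m².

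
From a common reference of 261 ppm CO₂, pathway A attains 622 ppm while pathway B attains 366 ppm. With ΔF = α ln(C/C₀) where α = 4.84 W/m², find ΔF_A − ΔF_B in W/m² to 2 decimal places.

ΔF_A = 4.84 ln(622/261) = 4.84 × 0.86842 = 4.2032 W/m².
ΔF_B = 4.84 ln(366/261) = 4.84 × 0.33811 = 1.6365 W/m².
Difference: 4.2032 − 1.6365 = 2.5667 W/m².

ΔF_A − ΔF_B = 2.57 W/m²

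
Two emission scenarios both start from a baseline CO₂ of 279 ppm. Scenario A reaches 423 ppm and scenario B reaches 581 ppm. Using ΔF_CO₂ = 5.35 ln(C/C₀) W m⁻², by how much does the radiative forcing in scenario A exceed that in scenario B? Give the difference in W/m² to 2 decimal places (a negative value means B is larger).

ΔF_A − ΔF_B = -1.70 W/m²

ΔF_A = 5.35 ln(423/279) = 5.35 × 0.41616 = 2.2265 W/m².
ΔF_B = 5.35 ln(581/279) = 5.35 × 0.73354 = 3.9244 W/m².
Difference: 2.2265 − 3.9244 = -1.6979 W/m².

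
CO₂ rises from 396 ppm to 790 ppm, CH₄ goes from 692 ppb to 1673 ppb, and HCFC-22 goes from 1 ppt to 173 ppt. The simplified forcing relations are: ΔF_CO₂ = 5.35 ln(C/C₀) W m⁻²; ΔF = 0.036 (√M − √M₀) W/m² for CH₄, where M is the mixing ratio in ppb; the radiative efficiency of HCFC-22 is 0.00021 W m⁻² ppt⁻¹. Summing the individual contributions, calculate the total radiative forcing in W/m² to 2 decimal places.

CO₂: 5.35 × ln(790/396) = 5.35 × ln(1.99495) = 5.35 × 0.69062 = 3.6948 W/m².
CH₄: 0.036 × (√1673 − √692) = 0.036 × (40.9023 − 26.3059) = 0.036 × 14.5964 = 0.5255 W/m².
HCFC-22: ΔF = 0.00021 × (173 − 1) = 0.00021 × 172 = 0.0361 W/m².
Total ΔF = 3.6948 + 0.5255 + 0.0361 = 4.2564 W/m².

ΔF = 4.26 W/m²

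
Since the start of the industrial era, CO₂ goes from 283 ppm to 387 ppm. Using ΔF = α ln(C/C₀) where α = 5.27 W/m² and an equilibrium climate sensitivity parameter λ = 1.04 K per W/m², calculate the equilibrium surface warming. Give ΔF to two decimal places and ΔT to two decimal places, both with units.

CO₂: 5.27 × ln(387/283) = 5.27 × ln(1.36749) = 5.27 × 0.31298 = 1.6494 W/m².
ΔT = λ ΔF = 1.04 × 1.65 = 1.7160 K.

ΔF = 1.65 W/m²; ΔT = 1.72 K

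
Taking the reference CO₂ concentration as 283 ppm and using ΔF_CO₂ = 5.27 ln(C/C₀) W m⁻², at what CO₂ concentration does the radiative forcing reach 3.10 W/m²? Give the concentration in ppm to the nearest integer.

C ≈ 510 ppm

Set 5.27 ln(C/283) = 3.10, so ln(C/283) = 3.10/5.27 = 0.58824.
Then C/283 = e^0.58824 = 1.80082, giving C = 283 × 1.80082 = 509.63 ppm.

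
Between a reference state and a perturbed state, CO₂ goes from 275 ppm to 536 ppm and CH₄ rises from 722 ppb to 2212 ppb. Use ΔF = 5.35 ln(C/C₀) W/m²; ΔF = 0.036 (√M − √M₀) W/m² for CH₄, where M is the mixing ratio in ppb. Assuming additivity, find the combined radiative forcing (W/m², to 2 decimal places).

ΔF = 4.30 W/m²

CO₂: 5.35 × ln(536/275) = 5.35 × ln(1.94909) = 5.35 × 0.66736 = 3.5704 W/m².
CH₄: 0.036 × (√2212 − √722) = 0.036 × (47.0319 − 26.8701) = 0.036 × 20.1618 = 0.7258 W/m².
Total ΔF = 3.5704 + 0.7258 = 4.2962 W/m².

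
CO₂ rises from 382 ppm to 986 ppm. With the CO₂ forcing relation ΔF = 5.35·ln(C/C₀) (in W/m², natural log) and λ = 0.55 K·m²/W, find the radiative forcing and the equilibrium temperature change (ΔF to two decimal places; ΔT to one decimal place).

ΔF = 5.07 W/m²; ΔT = 2.8 K

CO₂: 5.35 × ln(986/382) = 5.35 × ln(2.58115) = 5.35 × 0.94824 = 5.0731 W/m².
ΔT = λ ΔF = 0.55 × 5.07 = 2.7885 K.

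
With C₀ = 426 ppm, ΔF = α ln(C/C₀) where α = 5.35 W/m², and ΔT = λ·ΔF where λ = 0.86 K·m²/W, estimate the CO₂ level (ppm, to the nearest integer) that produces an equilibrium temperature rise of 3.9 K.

C ≈ 994 ppm

Required forcing: ΔF = ΔT/λ = 3.9/0.86 = 4.5349 W/m².
Then ln(C/426) = ΔF/5.35 = 4.5349/5.35 = 0.84764.
So C = 426 × e^0.84764 = 426 × 2.33413 = 994.34 ppm.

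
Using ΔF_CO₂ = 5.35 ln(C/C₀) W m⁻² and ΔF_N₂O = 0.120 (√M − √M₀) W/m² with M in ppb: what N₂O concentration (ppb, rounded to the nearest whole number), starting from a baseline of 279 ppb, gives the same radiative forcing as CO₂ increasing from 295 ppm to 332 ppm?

CO₂ forcing: 5.35 × ln(332/295) = 5.35 × 0.118160 = 0.63216 W/m².
Set 0.120(√M − √279) = 0.63216: √M = 0.63216/0.120 + √279 = 5.2680 + 16.7033 = 21.9713.
M = (21.9713)² = 482.74 ppb.

M ≈ 483 ppb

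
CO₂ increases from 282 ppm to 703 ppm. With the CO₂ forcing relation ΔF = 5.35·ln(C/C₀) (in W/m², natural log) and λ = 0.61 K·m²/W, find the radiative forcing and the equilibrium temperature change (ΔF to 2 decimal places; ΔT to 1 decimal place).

CO₂: 5.35 × ln(703/282) = 5.35 × ln(2.49291) = 5.35 × 0.91345 = 4.8870 W/m².
ΔT = λ ΔF = 0.61 × 4.89 = 2.9829 K.

ΔF = 4.89 W/m²; ΔT = 3.0 K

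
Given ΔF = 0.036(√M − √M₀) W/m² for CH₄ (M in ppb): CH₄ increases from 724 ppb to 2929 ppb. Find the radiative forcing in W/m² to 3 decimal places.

CH₄: 0.036 × (√2929 − √724) = 0.036 × (54.1202 − 26.9072) = 0.036 × 27.2130 = 0.9797 W/m².

ΔF = 0.980 W/m²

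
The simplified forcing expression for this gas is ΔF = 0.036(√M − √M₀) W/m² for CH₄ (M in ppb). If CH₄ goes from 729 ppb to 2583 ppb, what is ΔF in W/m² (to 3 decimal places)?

ΔF = 0.858 W/m²

CH₄: 0.036 × (√2583 − √729) = 0.036 × (50.8232 − 27.0000) = 0.036 × 23.8232 = 0.8576 W/m².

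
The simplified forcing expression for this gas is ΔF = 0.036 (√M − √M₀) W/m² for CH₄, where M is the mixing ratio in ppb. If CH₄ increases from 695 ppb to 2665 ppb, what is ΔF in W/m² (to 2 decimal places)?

CH₄: 0.036 × (√2665 − √695) = 0.036 × (51.6236 − 26.3629) = 0.036 × 25.2607 = 0.9094 W/m².

ΔF = 0.91 W/m²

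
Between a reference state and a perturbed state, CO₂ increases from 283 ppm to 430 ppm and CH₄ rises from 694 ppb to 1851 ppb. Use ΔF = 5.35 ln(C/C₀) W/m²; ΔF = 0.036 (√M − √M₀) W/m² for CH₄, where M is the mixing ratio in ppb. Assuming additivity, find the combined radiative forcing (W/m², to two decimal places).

ΔF = 2.84 W/m²

CO₂: 5.35 × ln(430/283) = 5.35 × ln(1.51943) = 5.35 × 0.41834 = 2.2381 W/m².
CH₄: 0.036 × (√1851 − √694) = 0.036 × (43.0232 − 26.3439) = 0.036 × 16.6793 = 0.6005 W/m².
Total ΔF = 2.2381 + 0.6005 = 2.8386 W/m².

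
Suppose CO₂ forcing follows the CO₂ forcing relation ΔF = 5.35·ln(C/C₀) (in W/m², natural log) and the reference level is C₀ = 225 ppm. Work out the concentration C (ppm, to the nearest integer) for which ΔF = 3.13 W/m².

C ≈ 404 ppm

Set 5.35 ln(C/225) = 3.13, so ln(C/225) = 3.13/5.35 = 0.58505.
Then C/225 = e^0.58505 = 1.79508, giving C = 225 × 1.79508 = 403.89 ppm.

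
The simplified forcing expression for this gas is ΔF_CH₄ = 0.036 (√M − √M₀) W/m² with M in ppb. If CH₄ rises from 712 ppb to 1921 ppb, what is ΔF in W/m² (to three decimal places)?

ΔF = 0.617 W/m²

CH₄: 0.036 × (√1921 − √712) = 0.036 × (43.8292 − 26.6833) = 0.036 × 17.1459 = 0.6173 W/m².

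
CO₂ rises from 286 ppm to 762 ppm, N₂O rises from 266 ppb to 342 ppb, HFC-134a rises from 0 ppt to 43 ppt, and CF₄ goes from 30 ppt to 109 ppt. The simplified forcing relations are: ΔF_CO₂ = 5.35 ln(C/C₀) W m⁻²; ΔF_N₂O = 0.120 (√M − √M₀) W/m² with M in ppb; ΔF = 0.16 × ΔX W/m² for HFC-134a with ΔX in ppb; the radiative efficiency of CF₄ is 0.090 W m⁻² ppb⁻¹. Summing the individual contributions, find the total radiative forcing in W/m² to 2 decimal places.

ΔF = 5.52 W/m²

CO₂: 5.35 × ln(762/286) = 5.35 × ln(2.66434) = 5.35 × 0.97996 = 5.2428 W/m².
N₂O: 0.120 × (√342 − √266) = 0.120 × (18.4932 − 16.3095) = 0.120 × 2.1837 = 0.2620 W/m².
HFC-134a: Δ = 43 − 0 = 43 ppt = 0.043 ppb; ΔF = 0.16 × 0.043 = 0.0069 W/m².
CF₄: Δ = 109 − 30 = 79 ppt = 0.079 ppb; ΔF = 0.090 × 0.079 = 0.0071 W/m².
Total ΔF = 5.2428 + 0.2620 + 0.0069 + 0.0071 = 5.5188 W/m².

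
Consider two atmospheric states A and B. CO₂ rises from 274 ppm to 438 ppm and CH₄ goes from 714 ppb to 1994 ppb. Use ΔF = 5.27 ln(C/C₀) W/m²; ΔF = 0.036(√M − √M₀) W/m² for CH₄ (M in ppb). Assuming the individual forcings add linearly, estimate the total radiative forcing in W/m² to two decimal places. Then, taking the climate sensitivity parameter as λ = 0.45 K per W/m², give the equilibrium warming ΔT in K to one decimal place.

CO₂: 5.27 × ln(438/274) = 5.27 × ln(1.59854) = 5.27 × 0.46909 = 2.4721 W/m².
CH₄: 0.036 × (√1994 − √714) = 0.036 × (44.6542 − 26.7208) = 0.036 × 17.9334 = 0.6456 W/m².
Total ΔF = 2.4721 + 0.6456 = 3.1177 W/m².
ΔT = λ ΔF = 0.45 × 3.12 = 1.4040 K.

ΔF = 3.12 W/m²; ΔT = 1.4 K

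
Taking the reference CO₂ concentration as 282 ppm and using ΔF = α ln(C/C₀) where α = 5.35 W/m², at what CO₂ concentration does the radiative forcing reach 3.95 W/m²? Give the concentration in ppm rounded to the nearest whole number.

Set 5.35 ln(C/282) = 3.95, so ln(C/282) = 3.95/5.35 = 0.73832.
Then C/282 = e^0.73832 = 2.09242, giving C = 282 × 2.09242 = 590.06 ppm.

C ≈ 590 ppm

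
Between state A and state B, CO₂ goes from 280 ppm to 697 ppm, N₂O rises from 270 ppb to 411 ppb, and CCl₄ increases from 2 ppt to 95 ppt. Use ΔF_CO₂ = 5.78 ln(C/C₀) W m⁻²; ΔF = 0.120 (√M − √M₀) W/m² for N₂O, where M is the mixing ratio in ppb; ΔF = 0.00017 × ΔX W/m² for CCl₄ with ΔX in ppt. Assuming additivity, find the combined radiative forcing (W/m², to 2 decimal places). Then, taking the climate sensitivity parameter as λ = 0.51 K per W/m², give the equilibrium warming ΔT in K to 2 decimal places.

ΔF = 5.75 W/m²; ΔT = 2.93 K

CO₂: 5.78 × ln(697/280) = 5.78 × ln(2.48929) = 5.78 × 0.91200 = 5.2714 W/m².
N₂O: 0.120 × (√411 − √270) = 0.120 × (20.2731 − 16.4317) = 0.120 × 3.8414 = 0.4610 W/m².
CCl₄: ΔF = 0.00017 × (95 − 2) = 0.00017 × 93 = 0.0158 W/m².
Total ΔF = 5.2714 + 0.4610 + 0.0158 = 5.7482 W/m².
ΔT = λ ΔF = 0.51 × 5.75 = 2.9325 K.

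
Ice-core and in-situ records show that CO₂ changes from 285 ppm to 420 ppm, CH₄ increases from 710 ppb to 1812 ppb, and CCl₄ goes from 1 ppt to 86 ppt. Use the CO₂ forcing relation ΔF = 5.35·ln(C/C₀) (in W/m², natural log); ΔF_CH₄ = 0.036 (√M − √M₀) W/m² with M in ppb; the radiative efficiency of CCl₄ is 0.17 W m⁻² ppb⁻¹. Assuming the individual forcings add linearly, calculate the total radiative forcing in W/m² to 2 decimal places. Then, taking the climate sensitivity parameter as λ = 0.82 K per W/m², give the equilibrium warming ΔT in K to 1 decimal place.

ΔF = 2.66 W/m²; ΔT = 2.2 K

CO₂: 5.35 × ln(420/285) = 5.35 × ln(1.47368) = 5.35 × 0.38776 = 2.0745 W/m².
CH₄: 0.036 × (√1812 − √710) = 0.036 × (42.5676 − 26.6458) = 0.036 × 15.9218 = 0.5732 W/m².
CCl₄: Δ = 86 − 1 = 85 ppt = 0.085 ppb; ΔF = 0.17 × 0.085 = 0.0145 W/m².
Total ΔF = 2.0745 + 0.5732 + 0.0145 = 2.6622 W/m².
ΔT = λ ΔF = 0.82 × 2.66 = 2.1812 K.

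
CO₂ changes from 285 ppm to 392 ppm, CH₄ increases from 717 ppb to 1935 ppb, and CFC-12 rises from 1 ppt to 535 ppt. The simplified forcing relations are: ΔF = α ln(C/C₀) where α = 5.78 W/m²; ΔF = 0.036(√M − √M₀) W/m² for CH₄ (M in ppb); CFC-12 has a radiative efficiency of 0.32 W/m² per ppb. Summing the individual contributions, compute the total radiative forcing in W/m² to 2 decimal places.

CO₂: 5.78 × ln(392/285) = 5.78 × ln(1.37544) = 5.78 × 0.31877 = 1.8425 W/m².
CH₄: 0.036 × (√1935 − √717) = 0.036 × (43.9886 − 26.7769) = 0.036 × 17.2117 = 0.6196 W/m².
CFC-12: Δ = 535 − 1 = 534 ppt = 0.534 ppb; ΔF = 0.32 × 0.534 = 0.1709 W/m².
Total ΔF = 1.8425 + 0.6196 + 0.1709 = 2.6330 W/m².

ΔF = 2.63 W/m²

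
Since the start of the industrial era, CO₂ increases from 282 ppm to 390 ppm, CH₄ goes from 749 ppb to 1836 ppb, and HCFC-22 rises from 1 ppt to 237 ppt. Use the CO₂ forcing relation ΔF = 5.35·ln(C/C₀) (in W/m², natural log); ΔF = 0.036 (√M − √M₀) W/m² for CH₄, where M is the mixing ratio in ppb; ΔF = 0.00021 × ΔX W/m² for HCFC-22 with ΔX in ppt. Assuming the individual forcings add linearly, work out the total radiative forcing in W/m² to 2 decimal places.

CO₂: 5.35 × ln(390/282) = 5.35 × ln(1.38298) = 5.35 × 0.32424 = 1.7347 W/m².
CH₄: 0.036 × (√1836 − √749) = 0.036 × (42.8486 − 27.3679) = 0.036 × 15.4807 = 0.5573 W/m².
HCFC-22: ΔF = 0.00021 × (237 − 1) = 0.00021 × 236 = 0.0496 W/m².
Total ΔF = 1.7347 + 0.5573 + 0.0496 = 2.3416 W/m².

ΔF = 2.34 W/m²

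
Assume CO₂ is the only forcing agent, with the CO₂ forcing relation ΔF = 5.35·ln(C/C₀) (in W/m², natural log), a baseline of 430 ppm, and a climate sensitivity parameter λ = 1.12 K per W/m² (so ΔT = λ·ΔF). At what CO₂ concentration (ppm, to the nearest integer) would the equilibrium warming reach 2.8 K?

C ≈ 686 ppm

Required forcing: ΔF = ΔT/λ = 2.8/1.12 = 2.5000 W/m².
Then ln(C/430) = ΔF/5.35 = 2.5000/5.35 = 0.46729.
So C = 430 × e^0.46729 = 430 × 1.59566 = 686.13 ppm.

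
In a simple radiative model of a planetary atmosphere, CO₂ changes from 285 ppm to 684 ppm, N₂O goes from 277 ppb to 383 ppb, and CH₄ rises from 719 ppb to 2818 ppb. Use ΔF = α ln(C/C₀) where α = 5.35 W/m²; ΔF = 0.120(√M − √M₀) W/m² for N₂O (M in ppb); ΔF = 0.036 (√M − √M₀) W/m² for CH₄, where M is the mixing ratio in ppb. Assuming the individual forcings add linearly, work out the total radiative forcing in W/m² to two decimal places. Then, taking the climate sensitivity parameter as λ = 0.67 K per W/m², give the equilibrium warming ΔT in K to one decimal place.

ΔF = 5.98 W/m²; ΔT = 4.0 K

CO₂: 5.35 × ln(684/285) = 5.35 × ln(2.40000) = 5.35 × 0.87547 = 4.6838 W/m².
N₂O: 0.120 × (√383 − √277) = 0.120 × (19.5704 − 16.6433) = 0.120 × 2.9271 = 0.3513 W/m².
CH₄: 0.036 × (√2818 − √719) = 0.036 × (53.0848 − 26.8142) = 0.036 × 26.2706 = 0.9457 W/m².
Total ΔF = 4.6838 + 0.3513 + 0.9457 = 5.9808 W/m².
ΔT = λ ΔF = 0.67 × 5.98 = 4.0066 K.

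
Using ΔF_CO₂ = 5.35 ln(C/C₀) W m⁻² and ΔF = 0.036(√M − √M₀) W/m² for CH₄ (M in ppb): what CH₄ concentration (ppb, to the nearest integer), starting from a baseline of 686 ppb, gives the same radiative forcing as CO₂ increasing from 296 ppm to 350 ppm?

M ≈ 2611 ppb

CO₂ forcing: 5.35 × ln(350/296) = 5.35 × 0.167574 = 0.89652 W/m².
Set 0.036(√M − √686) = 0.89652: √M = 0.89652/0.036 + √686 = 24.9033 + 26.1916 = 51.0949.
M = (51.0949)² = 2610.69 ppb.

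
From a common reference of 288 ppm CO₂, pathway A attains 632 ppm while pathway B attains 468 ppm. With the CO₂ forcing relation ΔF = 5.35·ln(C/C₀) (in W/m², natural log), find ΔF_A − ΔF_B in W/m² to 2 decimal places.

ΔF_A − ΔF_B = 1.61 W/m²

ΔF_A = 5.35 ln(632/288) = 5.35 × 0.78593 = 4.2047 W/m².
ΔF_B = 5.35 ln(468/288) = 5.35 × 0.48551 = 2.5975 W/m².
Difference: 4.2047 − 2.5975 = 1.6072 W/m².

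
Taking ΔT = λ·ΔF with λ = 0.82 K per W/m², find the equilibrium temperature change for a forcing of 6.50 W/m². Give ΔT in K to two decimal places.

ΔT = λ ΔF = 0.82 × 6.50 = 5.3300 K.

ΔT = 5.33 K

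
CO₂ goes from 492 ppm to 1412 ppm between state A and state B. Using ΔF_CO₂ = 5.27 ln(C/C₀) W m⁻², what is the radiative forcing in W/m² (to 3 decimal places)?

ΔF = 5.556 W/m²

CO₂: 5.27 × ln(1412/492) = 5.27 × ln(2.86992) = 5.27 × 1.05428 = 5.5561 W/m².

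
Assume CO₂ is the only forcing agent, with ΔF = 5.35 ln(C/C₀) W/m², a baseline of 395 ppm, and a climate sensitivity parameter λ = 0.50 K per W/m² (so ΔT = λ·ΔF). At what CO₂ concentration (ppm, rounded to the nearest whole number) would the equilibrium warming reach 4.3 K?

C ≈ 1971 ppm

Required forcing: ΔF = ΔT/λ = 4.3/0.50 = 8.6000 W/m².
Then ln(C/395) = ΔF/5.35 = 8.6000/5.35 = 1.60748.
So C = 395 × e^1.60748 = 395 × 4.99022 = 1971.14 ppm.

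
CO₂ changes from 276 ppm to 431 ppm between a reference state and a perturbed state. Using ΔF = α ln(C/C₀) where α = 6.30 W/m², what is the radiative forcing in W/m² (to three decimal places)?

ΔF = 2.808 W/m²

CO₂: 6.30 × ln(431/276) = 6.30 × ln(1.56159) = 6.30 × 0.44570 = 2.8079 W/m².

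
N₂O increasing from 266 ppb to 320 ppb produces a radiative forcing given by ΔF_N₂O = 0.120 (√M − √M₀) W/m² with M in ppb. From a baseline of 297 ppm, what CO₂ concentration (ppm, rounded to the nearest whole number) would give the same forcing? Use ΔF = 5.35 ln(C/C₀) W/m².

N₂O forcing: 0.120 × (√320 − √266) = 0.120 × (17.8885 − 16.3095) = 0.120 × 1.5790 = 0.18948 W/m².
Set 5.35 ln(C/297) = 0.18948: ln(C/297) = 0.18948/5.35 = 0.03542, so C = 297 × e^0.03542 = 297 × 1.03605 = 307.71 ppm.

C ≈ 308 ppm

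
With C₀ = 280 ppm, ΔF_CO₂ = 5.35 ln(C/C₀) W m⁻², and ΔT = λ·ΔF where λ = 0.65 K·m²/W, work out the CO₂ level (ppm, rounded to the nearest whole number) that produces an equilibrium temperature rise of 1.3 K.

C ≈ 407 ppm

Required forcing: ΔF = ΔT/λ = 1.3/0.65 = 2.0000 W/m².
Then ln(C/280) = ΔF/5.35 = 2.0000/5.35 = 0.37383.
So C = 280 × e^0.37383 = 280 × 1.45329 = 406.92 ppm.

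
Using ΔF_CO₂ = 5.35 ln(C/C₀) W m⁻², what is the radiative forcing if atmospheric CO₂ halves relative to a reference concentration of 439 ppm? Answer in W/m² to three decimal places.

ΔF = -3.708 W/m²

Because the forcing depends only on the ratio C/C₀, the initial concentration does not enter.
ΔF = 5.35 × ln(0.5) = 5.35 × -0.69315 = -3.7084 W/m².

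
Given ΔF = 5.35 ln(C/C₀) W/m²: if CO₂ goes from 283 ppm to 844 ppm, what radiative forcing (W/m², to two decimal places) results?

CO₂: 5.35 × ln(844/283) = 5.35 × ln(2.98233) = 5.35 × 1.09270 = 5.8459 W/m².

ΔF = 5.85 W/m²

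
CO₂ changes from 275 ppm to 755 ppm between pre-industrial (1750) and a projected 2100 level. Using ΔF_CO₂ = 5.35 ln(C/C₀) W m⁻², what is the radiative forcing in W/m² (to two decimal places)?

ΔF = 5.40 W/m²

CO₂: 5.35 × ln(755/275) = 5.35 × ln(2.74545) = 5.35 × 1.00994 = 5.4032 W/m².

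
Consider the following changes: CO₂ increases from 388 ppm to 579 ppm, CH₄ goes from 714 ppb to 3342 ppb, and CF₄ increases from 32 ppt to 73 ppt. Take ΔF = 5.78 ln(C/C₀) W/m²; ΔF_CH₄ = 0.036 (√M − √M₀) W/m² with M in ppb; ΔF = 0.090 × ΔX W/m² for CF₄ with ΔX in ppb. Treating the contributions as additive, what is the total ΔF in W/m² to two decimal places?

CO₂: 5.78 × ln(579/388) = 5.78 × ln(1.49227) = 5.78 × 0.40030 = 2.3137 W/m².
CH₄: 0.036 × (√3342 − √714) = 0.036 × (57.8100 − 26.7208) = 0.036 × 31.0892 = 1.1192 W/m².
CF₄: Δ = 73 − 32 = 41 ppt = 0.041 ppb; ΔF = 0.090 × 0.041 = 0.0037 W/m².
Total ΔF = 2.3137 + 1.1192 + 0.0037 = 3.4366 W/m².

ΔF = 3.44 W/m²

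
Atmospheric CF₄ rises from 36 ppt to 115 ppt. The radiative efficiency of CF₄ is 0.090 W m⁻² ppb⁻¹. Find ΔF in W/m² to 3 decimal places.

CF₄: Δ = 115 − 36 = 79 ppt = 0.079 ppb; ΔF = 0.090 × 0.079 = 0.0071 W/m².

ΔF = 0.007 W/m²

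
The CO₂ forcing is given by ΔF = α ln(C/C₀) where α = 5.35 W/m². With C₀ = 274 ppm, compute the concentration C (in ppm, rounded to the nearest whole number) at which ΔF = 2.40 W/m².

Set 5.35 ln(C/274) = 2.40, so ln(C/274) = 2.40/5.35 = 0.44860.
Then C/274 = e^0.44860 = 1.56612, giving C = 274 × 1.56612 = 429.12 ppm.

C ≈ 429 ppm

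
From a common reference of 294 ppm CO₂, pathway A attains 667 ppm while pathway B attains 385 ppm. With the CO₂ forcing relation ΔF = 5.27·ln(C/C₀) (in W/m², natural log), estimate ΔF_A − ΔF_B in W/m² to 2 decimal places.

ΔF_A = 5.27 ln(667/294) = 5.27 × 0.81921 = 4.3172 W/m².
ΔF_B = 5.27 ln(385/294) = 5.27 × 0.26966 = 1.4211 W/m².
Difference: 4.3172 − 1.4211 = 2.8961 W/m².

ΔF_A − ΔF_B = 2.90 W/m²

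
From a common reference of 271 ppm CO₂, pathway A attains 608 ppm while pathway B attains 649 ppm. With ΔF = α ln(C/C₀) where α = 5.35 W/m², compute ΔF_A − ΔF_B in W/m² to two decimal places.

ΔF_A = 5.35 ln(608/271) = 5.35 × 0.80806 = 4.3231 W/m².
ΔF_B = 5.35 ln(649/271) = 5.35 × 0.87331 = 4.6722 W/m².
Difference: 4.3231 − 4.6722 = -0.3491 W/m².
(Equivalently, ΔF_A − ΔF_B = 5.35 ln(608/649) = 5.35 × -0.06526 = -0.3491 W/m².)

ΔF_A − ΔF_B = -0.35 W/m²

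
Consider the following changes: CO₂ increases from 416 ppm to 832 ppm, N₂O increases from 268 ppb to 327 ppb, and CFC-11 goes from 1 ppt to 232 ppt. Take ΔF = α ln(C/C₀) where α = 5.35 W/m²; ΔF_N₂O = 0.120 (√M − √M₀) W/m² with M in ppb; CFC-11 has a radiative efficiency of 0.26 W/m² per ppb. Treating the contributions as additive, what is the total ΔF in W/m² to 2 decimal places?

CO₂: 5.35 × ln(832/416) = 5.35 × ln(2.00000) = 5.35 × 0.69315 = 3.7084 W/m².
N₂O: 0.120 × (√327 − √268) = 0.120 × (18.0831 − 16.3707) = 0.120 × 1.7124 = 0.2055 W/m².
CFC-11: Δ = 232 − 1 = 231 ppt = 0.231 ppb; ΔF = 0.26 × 0.231 = 0.0601 W/m².
Total ΔF = 3.7084 + 0.2055 + 0.0601 = 3.9740 W/m².

ΔF = 3.97 W/m²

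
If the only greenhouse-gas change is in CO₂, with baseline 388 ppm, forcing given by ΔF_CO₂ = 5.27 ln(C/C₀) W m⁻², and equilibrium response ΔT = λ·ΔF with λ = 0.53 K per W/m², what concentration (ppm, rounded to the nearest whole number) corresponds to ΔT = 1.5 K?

Required forcing: ΔF = ΔT/λ = 1.5/0.53 = 2.8302 W/m².
Then ln(C/388) = ΔF/5.27 = 2.8302/5.27 = 0.53704.
So C = 388 × e^0.53704 = 388 × 1.71093 = 663.84 ppm.

C ≈ 664 ppm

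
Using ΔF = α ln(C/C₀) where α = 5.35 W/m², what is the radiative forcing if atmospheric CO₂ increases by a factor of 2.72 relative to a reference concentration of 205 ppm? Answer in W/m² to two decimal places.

Because the forcing depends only on the ratio C/C₀, the initial concentration does not enter.
ΔF = 5.35 × ln(2.72) = 5.35 × 1.00063 = 5.3534 W/m².

ΔF = 5.35 W/m²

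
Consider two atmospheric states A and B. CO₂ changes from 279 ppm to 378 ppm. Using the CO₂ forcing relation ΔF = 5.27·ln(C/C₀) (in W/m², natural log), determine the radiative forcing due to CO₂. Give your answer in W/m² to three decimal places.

ΔF = 1.600 W/m²

CO₂ absorption bands are partially saturated, so forcing scales with the logarithm of the concentration ratio.
CO₂: 5.27 × ln(378/279) = 5.27 × ln(1.35484) = 5.27 × 0.30368 = 1.6004 W/m².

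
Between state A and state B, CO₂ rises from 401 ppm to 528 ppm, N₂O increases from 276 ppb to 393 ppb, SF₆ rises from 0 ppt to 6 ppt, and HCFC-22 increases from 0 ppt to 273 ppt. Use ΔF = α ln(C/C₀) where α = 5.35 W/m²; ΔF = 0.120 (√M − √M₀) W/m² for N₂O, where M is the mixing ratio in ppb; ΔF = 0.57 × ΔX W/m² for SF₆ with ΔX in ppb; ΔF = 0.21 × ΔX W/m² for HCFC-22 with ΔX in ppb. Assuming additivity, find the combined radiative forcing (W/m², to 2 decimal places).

CO₂: 5.35 × ln(528/401) = 5.35 × ln(1.31671) = 5.35 × 0.27514 = 1.4720 W/m².
N₂O: 0.120 × (√393 − √276) = 0.120 × (19.8242 − 16.6132) = 0.120 × 3.2110 = 0.3853 W/m².
SF₆: Δ = 6 − 0 = 6 ppt = 0.006 ppb; ΔF = 0.57 × 0.006 = 0.0034 W/m².
HCFC-22: Δ = 273 − 0 = 273 ppt = 0.273 ppb; ΔF = 0.21 × 0.273 = 0.0573 W/m².
Total ΔF = 1.4720 + 0.3853 + 0.0034 + 0.0573 = 1.9180 W/m².

ΔF = 1.92 W/m²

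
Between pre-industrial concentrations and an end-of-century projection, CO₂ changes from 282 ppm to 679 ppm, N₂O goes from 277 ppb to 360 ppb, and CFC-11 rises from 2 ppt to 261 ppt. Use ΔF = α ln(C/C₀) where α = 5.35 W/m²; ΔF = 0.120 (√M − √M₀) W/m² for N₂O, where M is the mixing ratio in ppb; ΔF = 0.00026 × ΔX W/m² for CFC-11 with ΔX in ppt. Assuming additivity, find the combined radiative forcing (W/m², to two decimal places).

ΔF = 5.05 W/m²

CO₂: 5.35 × ln(679/282) = 5.35 × ln(2.40780) = 5.35 × 0.87871 = 4.7011 W/m².
N₂O: 0.120 × (√360 − √277) = 0.120 × (18.9737 − 16.6433) = 0.120 × 2.3304 = 0.2796 W/m².
CFC-11: ΔF = 0.00026 × (261 − 2) = 0.00026 × 259 = 0.0673 W/m².
Total ΔF = 4.7011 + 0.2796 + 0.0673 = 5.0480 W/m².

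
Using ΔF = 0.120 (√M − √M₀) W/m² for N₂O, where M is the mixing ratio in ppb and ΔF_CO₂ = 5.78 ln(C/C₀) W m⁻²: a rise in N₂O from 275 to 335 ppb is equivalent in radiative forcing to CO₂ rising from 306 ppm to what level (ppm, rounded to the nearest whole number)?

C ≈ 317 ppm

N₂O forcing: 0.120 × (√335 − √275) = 0.120 × (18.3030 − 16.5831) = 0.120 × 1.7199 = 0.20639 W/m².
Set 5.78 ln(C/306) = 0.20639: ln(C/306) = 0.20639/5.78 = 0.03571, so C = 306 × e^0.03571 = 306 × 1.03636 = 317.13 ppm.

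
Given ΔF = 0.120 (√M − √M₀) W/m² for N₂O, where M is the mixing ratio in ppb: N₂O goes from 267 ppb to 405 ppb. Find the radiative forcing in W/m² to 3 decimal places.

N₂O: 0.120 × (√405 − √267) = 0.120 × (20.1246 − 16.3401) = 0.120 × 3.7845 = 0.4541 W/m².

ΔF = 0.454 W/m²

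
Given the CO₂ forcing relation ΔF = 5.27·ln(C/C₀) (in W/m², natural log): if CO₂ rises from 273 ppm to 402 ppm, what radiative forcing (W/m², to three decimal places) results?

CO₂ absorption bands are partially saturated, so forcing scales with the logarithm of the concentration ratio.
CO₂: 5.27 × ln(402/273) = 5.27 × ln(1.47253) = 5.27 × 0.38698 = 2.0394 W/m².

ΔF = 2.039 W/m²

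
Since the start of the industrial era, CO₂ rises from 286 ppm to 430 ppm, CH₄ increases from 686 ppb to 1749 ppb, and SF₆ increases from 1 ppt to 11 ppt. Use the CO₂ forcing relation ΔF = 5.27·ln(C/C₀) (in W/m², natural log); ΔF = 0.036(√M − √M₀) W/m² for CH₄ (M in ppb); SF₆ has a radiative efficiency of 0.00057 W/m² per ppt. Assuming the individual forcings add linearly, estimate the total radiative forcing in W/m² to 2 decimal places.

CO₂: 5.27 × ln(430/286) = 5.27 × ln(1.50350) = 5.27 × 0.40780 = 2.1491 W/m².
CH₄: 0.036 × (√1749 − √686) = 0.036 × (41.8210 − 26.1916) = 0.036 × 15.6294 = 0.5627 W/m².
SF₆: ΔF = 0.00057 × (11 − 1) = 0.00057 × 10 = 0.0057 W/m².
Total ΔF = 2.1491 + 0.5627 + 0.0057 = 2.7175 W/m².

ΔF = 2.72 W/m²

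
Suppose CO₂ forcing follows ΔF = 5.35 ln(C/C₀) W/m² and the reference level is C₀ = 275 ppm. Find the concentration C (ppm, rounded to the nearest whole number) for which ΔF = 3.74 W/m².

Set 5.35 ln(C/275) = 3.74, so ln(C/275) = 3.74/5.35 = 0.69907.
Then C/275 = e^0.69907 = 2.01188, giving C = 275 × 2.01188 = 553.27 ppm.

C ≈ 553 ppm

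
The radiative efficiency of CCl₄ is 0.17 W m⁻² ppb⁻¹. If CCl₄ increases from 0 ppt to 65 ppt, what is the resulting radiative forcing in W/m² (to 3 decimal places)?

CCl₄: Δ = 65 − 0 = 65 ppt = 0.065 ppb; ΔF = 0.17 × 0.065 = 0.0111 W/m².

ΔF = 0.011 W/m²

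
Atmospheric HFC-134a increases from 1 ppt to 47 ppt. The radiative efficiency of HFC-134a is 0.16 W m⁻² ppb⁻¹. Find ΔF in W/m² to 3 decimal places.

HFC-134a: Δ = 47 − 1 = 46 ppt = 0.046 ppb; ΔF = 0.16 × 0.046 = 0.0074 W/m².

ΔF = 0.007 W/m²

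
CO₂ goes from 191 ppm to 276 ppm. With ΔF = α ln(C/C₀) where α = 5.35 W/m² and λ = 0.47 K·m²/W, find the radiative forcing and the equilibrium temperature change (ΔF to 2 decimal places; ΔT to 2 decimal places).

ΔF = 1.97 W/m²; ΔT = 0.93 K

CO₂: 5.35 × ln(276/191) = 5.35 × ln(1.44503) = 5.35 × 0.36813 = 1.9695 W/m².
ΔT = λ ΔF = 0.47 × 1.97 = 0.9259 K.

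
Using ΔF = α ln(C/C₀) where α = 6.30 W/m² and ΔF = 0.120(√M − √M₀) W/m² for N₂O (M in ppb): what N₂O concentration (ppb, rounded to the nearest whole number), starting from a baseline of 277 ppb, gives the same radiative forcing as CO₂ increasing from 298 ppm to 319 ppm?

CO₂ forcing: 6.30 × ln(319/298) = 6.30 × 0.068098 = 0.42902 W/m².
Set 0.120(√M − √277) = 0.42902: √M = 0.42902/0.120 + √277 = 3.5752 + 16.6433 = 20.2185.
M = (20.2185)² = 408.79 ppb.

M ≈ 409 ppb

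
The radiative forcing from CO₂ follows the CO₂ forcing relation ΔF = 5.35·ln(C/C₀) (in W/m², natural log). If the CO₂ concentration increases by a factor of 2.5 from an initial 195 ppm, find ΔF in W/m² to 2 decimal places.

Because the forcing depends only on the ratio C/C₀, the initial concentration does not enter.
ΔF = 5.35 × ln(2.5) = 5.35 × 0.91629 = 4.9022 W/m².

ΔF = 4.90 W/m²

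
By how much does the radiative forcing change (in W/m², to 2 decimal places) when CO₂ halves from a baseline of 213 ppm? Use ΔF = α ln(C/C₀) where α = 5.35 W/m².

ΔF = -3.71 W/m²

Because the forcing depends only on the ratio C/C₀, the initial concentration does not enter.
ΔF = 5.35 × ln(0.5) = 5.35 × -0.69315 = -3.7084 W/m².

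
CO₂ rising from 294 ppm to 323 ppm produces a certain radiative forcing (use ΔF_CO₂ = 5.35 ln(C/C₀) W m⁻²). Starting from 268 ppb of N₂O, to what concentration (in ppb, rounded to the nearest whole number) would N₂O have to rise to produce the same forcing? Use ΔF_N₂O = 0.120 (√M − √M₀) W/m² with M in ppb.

CO₂ forcing: 5.35 × ln(323/294) = 5.35 × 0.094073 = 0.50329 W/m².
Set 0.120(√M − √268) = 0.50329: √M = 0.50329/0.120 + √268 = 4.1941 + 16.3707 = 20.5648.
M = (20.5648)² = 422.91 ppb.

M ≈ 423 ppb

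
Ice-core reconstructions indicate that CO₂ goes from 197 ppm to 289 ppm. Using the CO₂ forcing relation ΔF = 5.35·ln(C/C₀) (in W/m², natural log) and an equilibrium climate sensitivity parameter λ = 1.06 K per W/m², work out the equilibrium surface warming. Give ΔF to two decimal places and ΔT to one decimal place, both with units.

CO₂: 5.35 × ln(289/197) = 5.35 × ln(1.46701) = 5.35 × 0.38323 = 2.0503 W/m².
ΔT = λ ΔF = 1.06 × 2.05 = 2.1730 K.

ΔF = 2.05 W/m²; ΔT = 2.2 K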